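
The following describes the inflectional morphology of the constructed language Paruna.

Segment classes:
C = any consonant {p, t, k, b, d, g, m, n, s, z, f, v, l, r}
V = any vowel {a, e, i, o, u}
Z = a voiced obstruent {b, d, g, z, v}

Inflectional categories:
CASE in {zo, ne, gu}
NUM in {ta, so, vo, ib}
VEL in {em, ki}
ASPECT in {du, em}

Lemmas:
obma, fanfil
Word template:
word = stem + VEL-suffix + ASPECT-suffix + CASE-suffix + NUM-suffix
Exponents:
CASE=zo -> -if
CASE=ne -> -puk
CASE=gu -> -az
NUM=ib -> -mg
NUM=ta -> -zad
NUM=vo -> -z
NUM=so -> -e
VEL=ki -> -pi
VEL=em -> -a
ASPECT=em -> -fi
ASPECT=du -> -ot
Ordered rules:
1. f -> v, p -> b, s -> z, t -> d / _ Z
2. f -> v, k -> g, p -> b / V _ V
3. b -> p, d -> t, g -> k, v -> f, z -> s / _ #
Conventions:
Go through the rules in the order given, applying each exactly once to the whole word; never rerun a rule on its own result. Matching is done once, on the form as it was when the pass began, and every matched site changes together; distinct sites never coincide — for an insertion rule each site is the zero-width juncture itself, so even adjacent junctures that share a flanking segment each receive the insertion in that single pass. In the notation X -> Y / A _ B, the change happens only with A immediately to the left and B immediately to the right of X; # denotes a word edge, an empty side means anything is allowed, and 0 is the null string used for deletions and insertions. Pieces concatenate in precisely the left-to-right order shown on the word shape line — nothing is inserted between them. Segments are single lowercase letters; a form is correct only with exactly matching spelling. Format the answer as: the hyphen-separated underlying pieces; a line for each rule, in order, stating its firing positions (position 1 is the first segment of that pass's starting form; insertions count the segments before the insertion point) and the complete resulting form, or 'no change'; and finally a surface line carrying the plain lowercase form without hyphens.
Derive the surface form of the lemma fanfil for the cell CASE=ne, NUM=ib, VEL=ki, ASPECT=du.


underlying: fanfil-pi-ot-puk-mg
1. f -> v, p -> b, s -> z, t -> d / _ Z: no change
2. f -> v, k -> g, p -> b / V _ V: no change
3. b -> p, d -> t, g -> k, v -> f, z -> s / _ #: fires at position(s) 15: fanfilpiotpukmk
surface: fanfilpiotpukmk


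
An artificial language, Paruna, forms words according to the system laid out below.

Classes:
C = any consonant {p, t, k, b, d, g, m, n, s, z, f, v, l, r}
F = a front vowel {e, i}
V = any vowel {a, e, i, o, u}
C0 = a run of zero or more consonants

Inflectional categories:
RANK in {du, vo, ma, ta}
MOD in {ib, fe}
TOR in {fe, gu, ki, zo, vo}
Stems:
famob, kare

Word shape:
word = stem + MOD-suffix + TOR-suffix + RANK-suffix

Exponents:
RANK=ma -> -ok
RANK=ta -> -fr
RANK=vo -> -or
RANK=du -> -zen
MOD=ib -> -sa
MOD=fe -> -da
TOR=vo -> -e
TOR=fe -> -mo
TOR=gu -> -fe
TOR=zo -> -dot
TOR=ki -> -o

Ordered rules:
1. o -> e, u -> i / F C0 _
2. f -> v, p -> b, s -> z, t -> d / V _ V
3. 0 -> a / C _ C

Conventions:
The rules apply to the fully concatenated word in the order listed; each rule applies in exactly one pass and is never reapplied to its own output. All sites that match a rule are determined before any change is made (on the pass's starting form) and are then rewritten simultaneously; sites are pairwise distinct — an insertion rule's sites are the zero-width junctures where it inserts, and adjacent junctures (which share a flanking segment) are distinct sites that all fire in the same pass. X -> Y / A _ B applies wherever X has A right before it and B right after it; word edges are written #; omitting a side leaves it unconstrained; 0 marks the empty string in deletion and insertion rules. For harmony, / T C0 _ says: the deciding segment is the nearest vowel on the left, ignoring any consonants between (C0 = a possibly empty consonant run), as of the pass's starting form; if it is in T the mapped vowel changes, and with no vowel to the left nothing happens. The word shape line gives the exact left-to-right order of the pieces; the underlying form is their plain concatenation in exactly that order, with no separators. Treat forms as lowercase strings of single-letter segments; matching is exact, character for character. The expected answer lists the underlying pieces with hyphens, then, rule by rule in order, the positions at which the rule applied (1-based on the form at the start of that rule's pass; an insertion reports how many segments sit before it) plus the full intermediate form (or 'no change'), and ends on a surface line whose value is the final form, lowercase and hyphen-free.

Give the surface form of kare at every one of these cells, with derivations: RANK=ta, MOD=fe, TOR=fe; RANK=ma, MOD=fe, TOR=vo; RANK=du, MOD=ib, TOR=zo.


cell RANK=ta, MOD=fe, TOR=fe:
underlying: kare-da-mo-fr
1. o -> e, u -> i / F C0 _: no change
2. f -> v, p -> b, s -> z, t -> d / V _ V: no change
3. 0 -> a / C _ C: inserts after position(s) 9: karedamofar
surface: karedamofar

cell RANK=ma, MOD=fe, TOR=vo:
underlying: kare-da-e-ok
1. o -> e, u -> i / F C0 _: fires at position(s) 8: karedaeek
2. f -> v, p -> b, s -> z, t -> d / V _ V: no change
3. 0 -> a / C _ C: no change
surface: karedaeek

cell RANK=du, MOD=ib, TOR=zo:
underlying: kare-sa-dot-zen
1. o -> e, u -> i / F C0 _: no change
2. f -> v, p -> b, s -> z, t -> d / V _ V: fires at position(s) 5: karezadotzen
3. 0 -> a / C _ C: inserts after position(s) 9: karezadotazen
surface: karezadotazen


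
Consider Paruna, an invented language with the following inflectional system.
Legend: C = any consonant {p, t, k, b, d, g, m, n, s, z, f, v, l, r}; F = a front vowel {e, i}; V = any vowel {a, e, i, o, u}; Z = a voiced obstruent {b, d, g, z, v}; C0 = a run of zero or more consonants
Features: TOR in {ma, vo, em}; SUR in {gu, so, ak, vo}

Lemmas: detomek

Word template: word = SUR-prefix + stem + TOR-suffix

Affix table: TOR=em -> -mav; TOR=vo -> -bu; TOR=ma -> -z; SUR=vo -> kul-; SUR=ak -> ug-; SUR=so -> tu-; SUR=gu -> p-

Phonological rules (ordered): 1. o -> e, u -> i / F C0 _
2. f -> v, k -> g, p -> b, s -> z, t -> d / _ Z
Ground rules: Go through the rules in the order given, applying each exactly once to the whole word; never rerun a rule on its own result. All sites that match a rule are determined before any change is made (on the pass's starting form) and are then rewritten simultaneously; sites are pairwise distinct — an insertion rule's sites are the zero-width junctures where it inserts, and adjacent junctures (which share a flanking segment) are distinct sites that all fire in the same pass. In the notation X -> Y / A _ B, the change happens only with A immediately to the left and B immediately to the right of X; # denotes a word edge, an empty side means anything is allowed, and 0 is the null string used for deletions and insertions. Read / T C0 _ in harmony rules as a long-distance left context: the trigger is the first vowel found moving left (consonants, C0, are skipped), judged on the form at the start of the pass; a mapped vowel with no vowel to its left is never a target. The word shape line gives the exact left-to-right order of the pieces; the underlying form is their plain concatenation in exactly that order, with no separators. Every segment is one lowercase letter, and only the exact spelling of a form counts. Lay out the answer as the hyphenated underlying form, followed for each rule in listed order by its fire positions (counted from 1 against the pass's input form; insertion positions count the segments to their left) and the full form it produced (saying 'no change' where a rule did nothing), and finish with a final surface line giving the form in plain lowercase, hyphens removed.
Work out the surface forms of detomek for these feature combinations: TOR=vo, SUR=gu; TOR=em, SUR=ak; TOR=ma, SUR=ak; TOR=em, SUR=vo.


cell TOR=vo, SUR=gu:
underlying: p-detomek-bu
1. o -> e, u -> i / F C0 _: fires at position(s) 5, 10: pdetemekbi
2. f -> v, k -> g, p -> b, s -> z, t -> d / _ Z: fires at position(s) 1, 8: bdetemegbi
surface: bdetemegbi

cell TOR=em, SUR=ak:
underlying: ug-detomek-mav
1. o -> e, u -> i / F C0 _: fires at position(s) 6: ugdetemekmav
2. f -> v, k -> g, p -> b, s -> z, t -> d / _ Z: no change
surface: ugdetemekmav

cell TOR=ma, SUR=ak:
underlying: ug-detomek-z
1. o -> e, u -> i / F C0 _: fires at position(s) 6: ugdetemekz
2. f -> v, k -> g, p -> b, s -> z, t -> d / _ Z: fires at position(s) 9: ugdetemegz
surface: ugdetemegz

cell TOR=em, SUR=vo:
underlying: kul-detomek-mav
1. o -> e, u -> i / F C0 _: fires at position(s) 7: kuldetemekmav
2. f -> v, k -> g, p -> b, s -> z, t -> d / _ Z: no change
surface: kuldetemekmav


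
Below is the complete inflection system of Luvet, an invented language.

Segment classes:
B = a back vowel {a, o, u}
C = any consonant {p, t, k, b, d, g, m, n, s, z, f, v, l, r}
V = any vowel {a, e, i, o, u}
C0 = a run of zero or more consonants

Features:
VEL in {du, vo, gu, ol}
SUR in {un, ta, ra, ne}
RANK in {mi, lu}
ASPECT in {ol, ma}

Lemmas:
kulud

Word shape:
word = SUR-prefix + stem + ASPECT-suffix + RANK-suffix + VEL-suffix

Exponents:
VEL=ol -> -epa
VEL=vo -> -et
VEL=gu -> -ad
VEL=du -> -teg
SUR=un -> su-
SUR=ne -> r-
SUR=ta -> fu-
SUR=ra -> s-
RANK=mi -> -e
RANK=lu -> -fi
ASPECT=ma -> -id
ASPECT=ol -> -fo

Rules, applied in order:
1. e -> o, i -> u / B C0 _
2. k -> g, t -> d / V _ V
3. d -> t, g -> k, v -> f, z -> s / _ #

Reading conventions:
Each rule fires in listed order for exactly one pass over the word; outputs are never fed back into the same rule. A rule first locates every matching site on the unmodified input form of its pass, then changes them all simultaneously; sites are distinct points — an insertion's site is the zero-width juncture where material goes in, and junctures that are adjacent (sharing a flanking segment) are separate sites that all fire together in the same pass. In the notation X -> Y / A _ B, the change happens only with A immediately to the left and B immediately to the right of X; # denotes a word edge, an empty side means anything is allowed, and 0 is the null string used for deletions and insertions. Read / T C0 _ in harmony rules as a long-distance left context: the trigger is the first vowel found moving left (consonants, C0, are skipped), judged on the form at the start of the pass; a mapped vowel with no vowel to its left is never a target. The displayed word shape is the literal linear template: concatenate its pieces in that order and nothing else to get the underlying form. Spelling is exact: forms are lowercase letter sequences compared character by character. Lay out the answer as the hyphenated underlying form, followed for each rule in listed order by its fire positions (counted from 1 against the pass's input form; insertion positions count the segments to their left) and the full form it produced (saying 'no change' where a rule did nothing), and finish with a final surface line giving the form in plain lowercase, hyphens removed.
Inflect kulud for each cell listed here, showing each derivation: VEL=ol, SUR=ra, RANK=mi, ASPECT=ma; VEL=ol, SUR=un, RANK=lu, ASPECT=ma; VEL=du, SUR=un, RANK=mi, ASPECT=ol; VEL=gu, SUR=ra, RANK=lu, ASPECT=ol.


cell VEL=ol, SUR=ra, RANK=mi, ASPECT=ma:
underlying: s-kulud-id-e-epa
1. e -> o, i -> u / B C0 _: fires at position(s) 7: skulududeepa
2. k -> g, t -> d / V _ V: no change
3. d -> t, g -> k, v -> f, z -> s / _ #: no change
surface: skulududeepa

cell VEL=ol, SUR=un, RANK=lu, ASPECT=ma:
underlying: su-kulud-id-fi-epa
1. e -> o, i -> u / B C0 _: fires at position(s) 8: sukulududfiepa
2. k -> g, t -> d / V _ V: fires at position(s) 3: sugulududfiepa
3. d -> t, g -> k, v -> f, z -> s / _ #: no change
surface: sugulududfiepa

cell VEL=du, SUR=un, RANK=mi, ASPECT=ol:
underlying: su-kulud-fo-e-teg
1. e -> o, i -> u / B C0 _: fires at position(s) 10: sukuludfooteg
2. k -> g, t -> d / V _ V: fires at position(s) 3, 11: suguludfoodeg
3. d -> t, g -> k, v -> f, z -> s / _ #: fires at position(s) 13: suguludfoodek
surface: suguludfoodek

cell VEL=gu, SUR=ra, RANK=lu, ASPECT=ol:
underlying: s-kulud-fo-fi-ad
1. e -> o, i -> u / B C0 _: fires at position(s) 10: skuludfofuad
2. k -> g, t -> d / V _ V: no change
3. d -> t, g -> k, v -> f, z -> s / _ #: fires at position(s) 12: skuludfofuat
surface: skuludfofuat


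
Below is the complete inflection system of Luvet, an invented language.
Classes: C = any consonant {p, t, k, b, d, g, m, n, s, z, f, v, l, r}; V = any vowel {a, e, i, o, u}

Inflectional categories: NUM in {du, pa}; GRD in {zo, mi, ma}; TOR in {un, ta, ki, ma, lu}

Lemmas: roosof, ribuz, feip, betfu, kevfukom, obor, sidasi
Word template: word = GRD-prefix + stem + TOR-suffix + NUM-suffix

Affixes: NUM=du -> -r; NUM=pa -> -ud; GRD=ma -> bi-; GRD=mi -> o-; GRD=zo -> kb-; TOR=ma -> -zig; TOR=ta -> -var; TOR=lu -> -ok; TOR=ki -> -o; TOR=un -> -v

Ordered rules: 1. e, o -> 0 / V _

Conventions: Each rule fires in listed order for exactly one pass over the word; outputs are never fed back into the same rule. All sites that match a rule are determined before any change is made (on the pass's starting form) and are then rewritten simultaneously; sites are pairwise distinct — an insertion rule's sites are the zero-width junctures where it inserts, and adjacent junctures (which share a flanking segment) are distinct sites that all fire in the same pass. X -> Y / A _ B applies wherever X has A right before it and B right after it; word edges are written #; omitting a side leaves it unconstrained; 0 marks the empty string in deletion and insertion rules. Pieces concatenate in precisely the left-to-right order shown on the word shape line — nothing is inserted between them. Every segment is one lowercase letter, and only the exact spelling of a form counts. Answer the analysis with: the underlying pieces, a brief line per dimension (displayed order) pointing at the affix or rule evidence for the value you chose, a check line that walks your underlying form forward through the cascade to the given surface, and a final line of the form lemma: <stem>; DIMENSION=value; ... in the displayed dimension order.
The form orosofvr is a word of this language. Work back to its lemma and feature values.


underlying: o-roosof-v-r
NUM=du - signalled by the affix -r
GRD=mi - signalled by the affix o-
TOR=un - signalled by the affix -v
check: oroosofvr -> orosofvr
lemma: roosof; NUM=du; GRD=mi; TOR=un


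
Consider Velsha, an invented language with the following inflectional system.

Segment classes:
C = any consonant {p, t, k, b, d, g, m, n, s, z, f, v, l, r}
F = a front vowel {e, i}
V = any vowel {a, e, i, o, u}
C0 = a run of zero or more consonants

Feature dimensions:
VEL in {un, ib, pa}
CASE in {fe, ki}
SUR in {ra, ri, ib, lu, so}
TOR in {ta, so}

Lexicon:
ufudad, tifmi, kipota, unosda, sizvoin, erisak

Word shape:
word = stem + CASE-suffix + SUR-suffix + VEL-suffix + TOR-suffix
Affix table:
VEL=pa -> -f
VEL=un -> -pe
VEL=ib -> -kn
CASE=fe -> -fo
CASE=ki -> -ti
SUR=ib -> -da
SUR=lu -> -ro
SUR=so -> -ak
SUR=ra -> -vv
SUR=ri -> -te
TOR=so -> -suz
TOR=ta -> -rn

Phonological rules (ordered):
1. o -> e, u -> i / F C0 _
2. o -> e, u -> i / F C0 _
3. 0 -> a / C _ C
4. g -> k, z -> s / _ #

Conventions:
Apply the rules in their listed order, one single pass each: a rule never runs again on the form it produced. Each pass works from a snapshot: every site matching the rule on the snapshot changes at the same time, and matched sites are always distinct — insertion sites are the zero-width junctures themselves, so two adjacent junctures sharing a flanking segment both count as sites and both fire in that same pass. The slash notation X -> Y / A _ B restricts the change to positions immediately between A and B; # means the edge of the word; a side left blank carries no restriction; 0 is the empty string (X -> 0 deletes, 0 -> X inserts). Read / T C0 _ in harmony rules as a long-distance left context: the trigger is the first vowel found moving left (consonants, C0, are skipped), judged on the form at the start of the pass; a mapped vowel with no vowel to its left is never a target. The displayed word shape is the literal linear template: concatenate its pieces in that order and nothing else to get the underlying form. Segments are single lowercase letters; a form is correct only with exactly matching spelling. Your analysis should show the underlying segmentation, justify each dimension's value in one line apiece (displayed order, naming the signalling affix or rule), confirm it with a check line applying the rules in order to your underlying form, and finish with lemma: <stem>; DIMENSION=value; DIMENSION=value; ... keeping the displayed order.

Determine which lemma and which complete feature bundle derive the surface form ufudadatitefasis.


underlying: ufudad-ti-te-f-suz
VEL=pa - signalled by the affix -f
CASE=ki - signalled by the affix -ti
SUR=ri - signalled by the affix -te
TOR=so - signalled by the affix -suz
check: ufudadtitefsuz -> ufudadtitefsiz -> ufudadtitefsiz -> ufudadatitefasiz -> ufudadatitefasis
lemma: ufudad; VEL=pa; CASE=ki; SUR=ri; TOR=so


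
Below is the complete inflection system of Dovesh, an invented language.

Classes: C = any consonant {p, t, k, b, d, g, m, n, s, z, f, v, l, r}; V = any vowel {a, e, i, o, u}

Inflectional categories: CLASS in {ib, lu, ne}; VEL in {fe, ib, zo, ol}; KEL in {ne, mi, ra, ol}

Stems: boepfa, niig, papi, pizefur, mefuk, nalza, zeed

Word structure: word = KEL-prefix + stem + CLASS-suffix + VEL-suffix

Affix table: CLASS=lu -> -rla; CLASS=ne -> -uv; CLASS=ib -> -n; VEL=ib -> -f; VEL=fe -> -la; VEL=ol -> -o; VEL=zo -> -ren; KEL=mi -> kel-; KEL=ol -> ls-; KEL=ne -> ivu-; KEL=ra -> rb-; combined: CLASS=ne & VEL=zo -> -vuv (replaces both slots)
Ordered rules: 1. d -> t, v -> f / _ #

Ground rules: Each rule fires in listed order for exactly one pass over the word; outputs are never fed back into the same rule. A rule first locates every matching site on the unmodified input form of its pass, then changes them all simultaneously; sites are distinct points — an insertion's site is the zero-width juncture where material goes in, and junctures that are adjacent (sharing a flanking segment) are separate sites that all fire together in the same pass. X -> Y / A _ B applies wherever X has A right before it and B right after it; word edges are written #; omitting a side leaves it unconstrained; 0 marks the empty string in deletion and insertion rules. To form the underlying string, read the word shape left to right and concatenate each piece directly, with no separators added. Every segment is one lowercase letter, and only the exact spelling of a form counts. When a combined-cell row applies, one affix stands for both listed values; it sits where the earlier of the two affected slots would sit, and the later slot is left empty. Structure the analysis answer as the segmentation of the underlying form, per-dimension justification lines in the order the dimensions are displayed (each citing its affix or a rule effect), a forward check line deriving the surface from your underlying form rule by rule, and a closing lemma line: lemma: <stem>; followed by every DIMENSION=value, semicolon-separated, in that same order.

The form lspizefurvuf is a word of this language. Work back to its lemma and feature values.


underlying: ls-pizefur-vuv
CLASS=ne - signalled by the combined affix row
VEL=zo - signalled by the combined affix row
KEL=ol - signalled by the affix ls-
check: lspizefurvuv -> lspizefurvuf
lemma: pizefur; CLASS=ne; VEL=zo; KEL=ol


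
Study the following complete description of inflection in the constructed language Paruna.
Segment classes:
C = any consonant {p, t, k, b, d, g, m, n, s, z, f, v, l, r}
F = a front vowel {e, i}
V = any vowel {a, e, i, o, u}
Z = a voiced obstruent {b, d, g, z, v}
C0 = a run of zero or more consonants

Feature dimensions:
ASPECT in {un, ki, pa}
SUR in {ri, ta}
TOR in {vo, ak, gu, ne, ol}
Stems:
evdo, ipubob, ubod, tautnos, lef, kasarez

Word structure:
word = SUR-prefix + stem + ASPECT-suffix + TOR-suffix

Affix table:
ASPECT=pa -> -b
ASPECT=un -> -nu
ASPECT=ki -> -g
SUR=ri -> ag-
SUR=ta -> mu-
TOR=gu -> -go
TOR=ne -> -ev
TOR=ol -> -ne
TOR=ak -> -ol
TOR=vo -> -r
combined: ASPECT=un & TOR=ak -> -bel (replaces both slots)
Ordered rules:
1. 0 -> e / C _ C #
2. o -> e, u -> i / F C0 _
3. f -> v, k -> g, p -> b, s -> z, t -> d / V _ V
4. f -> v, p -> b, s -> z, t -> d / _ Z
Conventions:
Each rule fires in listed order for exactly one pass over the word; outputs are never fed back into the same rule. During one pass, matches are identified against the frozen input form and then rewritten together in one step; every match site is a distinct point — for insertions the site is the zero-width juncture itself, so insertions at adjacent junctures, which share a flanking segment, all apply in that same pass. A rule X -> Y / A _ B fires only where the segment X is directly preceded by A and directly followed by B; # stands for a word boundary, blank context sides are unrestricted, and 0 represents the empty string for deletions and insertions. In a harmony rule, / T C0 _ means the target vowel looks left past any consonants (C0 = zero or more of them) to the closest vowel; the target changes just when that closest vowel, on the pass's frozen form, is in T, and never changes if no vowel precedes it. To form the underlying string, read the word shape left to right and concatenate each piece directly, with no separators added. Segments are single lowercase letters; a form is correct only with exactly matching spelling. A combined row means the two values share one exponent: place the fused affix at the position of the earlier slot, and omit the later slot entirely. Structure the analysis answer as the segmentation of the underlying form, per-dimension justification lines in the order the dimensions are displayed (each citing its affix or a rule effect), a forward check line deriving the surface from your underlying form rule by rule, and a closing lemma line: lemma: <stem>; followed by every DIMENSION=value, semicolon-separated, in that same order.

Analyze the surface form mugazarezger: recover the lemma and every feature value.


underlying: mu-kasarez-g-r
ASPECT=ki - signalled by the affix -g
SUR=ta - signalled by the affix mu-
TOR=vo - signalled by the affix -r
check: mukasarezgr -> mukasarezger -> mukasarezger -> mugazarezger -> mugazarezger
lemma: kasarez; ASPECT=ki; SUR=ta; TOR=vo


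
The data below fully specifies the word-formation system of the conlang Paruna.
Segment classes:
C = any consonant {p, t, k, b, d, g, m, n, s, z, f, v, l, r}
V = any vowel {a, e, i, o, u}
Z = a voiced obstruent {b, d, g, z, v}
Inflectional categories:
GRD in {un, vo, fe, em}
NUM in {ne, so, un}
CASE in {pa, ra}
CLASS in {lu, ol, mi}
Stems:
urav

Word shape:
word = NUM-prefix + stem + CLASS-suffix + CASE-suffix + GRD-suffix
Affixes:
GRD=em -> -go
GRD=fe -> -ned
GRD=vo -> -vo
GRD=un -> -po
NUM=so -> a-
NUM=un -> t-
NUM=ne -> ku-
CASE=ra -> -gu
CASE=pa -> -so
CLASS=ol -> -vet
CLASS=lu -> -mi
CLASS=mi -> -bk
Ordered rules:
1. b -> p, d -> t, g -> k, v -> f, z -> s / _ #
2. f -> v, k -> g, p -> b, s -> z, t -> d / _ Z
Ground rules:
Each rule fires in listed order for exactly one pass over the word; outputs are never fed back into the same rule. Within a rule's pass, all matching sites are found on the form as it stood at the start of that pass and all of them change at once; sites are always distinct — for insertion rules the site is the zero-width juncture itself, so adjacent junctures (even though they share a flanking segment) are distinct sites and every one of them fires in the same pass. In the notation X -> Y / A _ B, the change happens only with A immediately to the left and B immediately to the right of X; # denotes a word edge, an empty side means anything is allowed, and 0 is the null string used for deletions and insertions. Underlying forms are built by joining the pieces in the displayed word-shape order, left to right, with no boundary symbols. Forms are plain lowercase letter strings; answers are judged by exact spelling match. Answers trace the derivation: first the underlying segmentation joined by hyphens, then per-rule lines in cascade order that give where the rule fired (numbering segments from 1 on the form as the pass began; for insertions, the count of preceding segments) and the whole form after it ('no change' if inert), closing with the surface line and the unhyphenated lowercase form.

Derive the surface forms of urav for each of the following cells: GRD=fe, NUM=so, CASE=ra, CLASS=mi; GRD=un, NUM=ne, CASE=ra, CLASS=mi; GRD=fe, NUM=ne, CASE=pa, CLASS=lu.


cell GRD=fe, NUM=so, CASE=ra, CLASS=mi:
underlying: a-urav-bk-gu-ned
1. b -> p, d -> t, g -> k, v -> f, z -> s / _ #: fires at position(s) 12: auravbkgunet
2. f -> v, k -> g, p -> b, s -> z, t -> d / _ Z: fires at position(s) 7: auravbggunet
surface: auravbggunet

cell GRD=un, NUM=ne, CASE=ra, CLASS=mi:
underlying: ku-urav-bk-gu-po
1. b -> p, d -> t, g -> k, v -> f, z -> s / _ #: no change
2. f -> v, k -> g, p -> b, s -> z, t -> d / _ Z: fires at position(s) 8: kuuravbggupo
surface: kuuravbggupo

cell GRD=fe, NUM=ne, CASE=pa, CLASS=lu:
underlying: ku-urav-mi-so-ned
1. b -> p, d -> t, g -> k, v -> f, z -> s / _ #: fires at position(s) 13: kuuravmisonet
2. f -> v, k -> g, p -> b, s -> z, t -> d / _ Z: no change
surface: kuuravmisonet


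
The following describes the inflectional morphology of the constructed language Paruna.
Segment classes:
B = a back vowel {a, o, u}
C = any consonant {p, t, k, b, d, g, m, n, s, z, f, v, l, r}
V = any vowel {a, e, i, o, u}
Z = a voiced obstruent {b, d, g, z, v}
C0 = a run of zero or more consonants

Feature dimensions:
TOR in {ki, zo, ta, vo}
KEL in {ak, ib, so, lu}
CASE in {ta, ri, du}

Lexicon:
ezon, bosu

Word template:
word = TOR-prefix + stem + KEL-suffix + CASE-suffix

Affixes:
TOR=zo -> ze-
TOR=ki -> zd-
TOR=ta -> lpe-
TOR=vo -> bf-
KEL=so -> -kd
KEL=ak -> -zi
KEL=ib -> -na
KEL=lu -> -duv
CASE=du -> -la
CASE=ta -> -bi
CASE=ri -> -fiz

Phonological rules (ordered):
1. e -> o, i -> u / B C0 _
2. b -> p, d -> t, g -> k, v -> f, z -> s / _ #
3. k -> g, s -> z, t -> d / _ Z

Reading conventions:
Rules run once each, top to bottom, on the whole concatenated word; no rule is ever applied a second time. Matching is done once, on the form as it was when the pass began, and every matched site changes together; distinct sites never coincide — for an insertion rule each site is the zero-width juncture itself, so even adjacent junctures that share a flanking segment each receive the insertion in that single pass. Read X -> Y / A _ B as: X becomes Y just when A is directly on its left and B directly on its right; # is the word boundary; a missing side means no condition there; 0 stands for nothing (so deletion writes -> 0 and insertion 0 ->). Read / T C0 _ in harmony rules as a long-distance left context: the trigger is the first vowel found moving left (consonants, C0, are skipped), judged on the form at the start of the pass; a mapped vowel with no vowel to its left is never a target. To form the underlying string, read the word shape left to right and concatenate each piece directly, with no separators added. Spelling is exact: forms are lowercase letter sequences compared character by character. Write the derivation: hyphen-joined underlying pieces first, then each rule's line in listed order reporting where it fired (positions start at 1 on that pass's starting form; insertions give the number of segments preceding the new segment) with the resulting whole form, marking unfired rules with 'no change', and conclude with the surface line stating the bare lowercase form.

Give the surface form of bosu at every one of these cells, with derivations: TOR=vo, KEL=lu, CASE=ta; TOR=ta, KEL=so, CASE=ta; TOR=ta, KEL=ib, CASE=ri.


cell TOR=vo, KEL=lu, CASE=ta:
underlying: bf-bosu-duv-bi
1. e -> o, i -> u / B C0 _: fires at position(s) 11: bfbosuduvbu
2. b -> p, d -> t, g -> k, v -> f, z -> s / _ #: no change
3. k -> g, s -> z, t -> d / _ Z: no change
surface: bfbosuduvbu

cell TOR=ta, KEL=so, CASE=ta:
underlying: lpe-bosu-kd-bi
1. e -> o, i -> u / B C0 _: fires at position(s) 11: lpebosukdbu
2. b -> p, d -> t, g -> k, v -> f, z -> s / _ #: no change
3. k -> g, s -> z, t -> d / _ Z: fires at position(s) 8: lpebosugdbu
surface: lpebosugdbu

cell TOR=ta, KEL=ib, CASE=ri:
underlying: lpe-bosu-na-fiz
1. e -> o, i -> u / B C0 _: fires at position(s) 11: lpebosunafuz
2. b -> p, d -> t, g -> k, v -> f, z -> s / _ #: fires at position(s) 12: lpebosunafus
3. k -> g, s -> z, t -> d / _ Z: no change
surface: lpebosunafus


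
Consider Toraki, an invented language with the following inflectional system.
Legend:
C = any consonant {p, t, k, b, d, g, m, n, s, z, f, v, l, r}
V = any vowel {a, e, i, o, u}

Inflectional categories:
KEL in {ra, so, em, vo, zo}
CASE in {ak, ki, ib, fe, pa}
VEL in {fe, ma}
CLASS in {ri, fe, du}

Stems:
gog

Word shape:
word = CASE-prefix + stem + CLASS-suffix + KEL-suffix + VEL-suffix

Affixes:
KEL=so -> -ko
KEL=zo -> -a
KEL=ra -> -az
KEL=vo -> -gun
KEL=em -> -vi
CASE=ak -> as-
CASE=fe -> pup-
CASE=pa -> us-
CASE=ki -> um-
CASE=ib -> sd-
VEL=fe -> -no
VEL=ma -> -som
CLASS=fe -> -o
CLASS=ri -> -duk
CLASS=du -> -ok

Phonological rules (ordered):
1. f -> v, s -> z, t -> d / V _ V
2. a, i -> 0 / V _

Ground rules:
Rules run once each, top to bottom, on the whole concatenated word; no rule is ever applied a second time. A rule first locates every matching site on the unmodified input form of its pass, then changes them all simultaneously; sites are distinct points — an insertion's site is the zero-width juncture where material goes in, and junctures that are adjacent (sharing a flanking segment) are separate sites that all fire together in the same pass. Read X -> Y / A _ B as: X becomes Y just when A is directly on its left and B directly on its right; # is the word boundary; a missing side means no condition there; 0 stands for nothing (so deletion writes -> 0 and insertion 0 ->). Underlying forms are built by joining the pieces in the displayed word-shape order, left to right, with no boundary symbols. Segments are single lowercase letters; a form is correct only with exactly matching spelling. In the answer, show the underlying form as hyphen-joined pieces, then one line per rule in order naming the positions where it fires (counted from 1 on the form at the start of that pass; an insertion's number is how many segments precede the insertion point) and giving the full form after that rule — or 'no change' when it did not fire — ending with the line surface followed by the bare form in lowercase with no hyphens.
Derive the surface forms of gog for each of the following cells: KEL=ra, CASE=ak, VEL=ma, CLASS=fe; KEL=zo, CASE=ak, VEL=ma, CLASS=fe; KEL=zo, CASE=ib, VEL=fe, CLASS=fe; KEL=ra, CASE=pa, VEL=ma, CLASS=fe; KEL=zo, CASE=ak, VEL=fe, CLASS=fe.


cell KEL=ra, CASE=ak, VEL=ma, CLASS=fe:
underlying: as-gog-o-az-som
1. f -> v, s -> z, t -> d / V _ V: no change
2. a, i -> 0 / V _: fires at position(s) 7: asgogozsom
surface: asgogozsom

cell KEL=zo, CASE=ak, VEL=ma, CLASS=fe:
underlying: as-gog-o-a-som
1. f -> v, s -> z, t -> d / V _ V: fires at position(s) 8: asgogoazom
2. a, i -> 0 / V _: fires at position(s) 7: asgogozom
surface: asgogozom

cell KEL=zo, CASE=ib, VEL=fe, CLASS=fe:
underlying: sd-gog-o-a-no
1. f -> v, s -> z, t -> d / V _ V: no change
2. a, i -> 0 / V _: fires at position(s) 7: sdgogono
surface: sdgogono

cell KEL=ra, CASE=pa, VEL=ma, CLASS=fe:
underlying: us-gog-o-az-som
1. f -> v, s -> z, t -> d / V _ V: no change
2. a, i -> 0 / V _: fires at position(s) 7: usgogozsom
surface: usgogozsom

cell KEL=zo, CASE=ak, VEL=fe, CLASS=fe:
underlying: as-gog-o-a-no
1. f -> v, s -> z, t -> d / V _ V: no change
2. a, i -> 0 / V _: fires at position(s) 7: asgogono
surface: asgogono


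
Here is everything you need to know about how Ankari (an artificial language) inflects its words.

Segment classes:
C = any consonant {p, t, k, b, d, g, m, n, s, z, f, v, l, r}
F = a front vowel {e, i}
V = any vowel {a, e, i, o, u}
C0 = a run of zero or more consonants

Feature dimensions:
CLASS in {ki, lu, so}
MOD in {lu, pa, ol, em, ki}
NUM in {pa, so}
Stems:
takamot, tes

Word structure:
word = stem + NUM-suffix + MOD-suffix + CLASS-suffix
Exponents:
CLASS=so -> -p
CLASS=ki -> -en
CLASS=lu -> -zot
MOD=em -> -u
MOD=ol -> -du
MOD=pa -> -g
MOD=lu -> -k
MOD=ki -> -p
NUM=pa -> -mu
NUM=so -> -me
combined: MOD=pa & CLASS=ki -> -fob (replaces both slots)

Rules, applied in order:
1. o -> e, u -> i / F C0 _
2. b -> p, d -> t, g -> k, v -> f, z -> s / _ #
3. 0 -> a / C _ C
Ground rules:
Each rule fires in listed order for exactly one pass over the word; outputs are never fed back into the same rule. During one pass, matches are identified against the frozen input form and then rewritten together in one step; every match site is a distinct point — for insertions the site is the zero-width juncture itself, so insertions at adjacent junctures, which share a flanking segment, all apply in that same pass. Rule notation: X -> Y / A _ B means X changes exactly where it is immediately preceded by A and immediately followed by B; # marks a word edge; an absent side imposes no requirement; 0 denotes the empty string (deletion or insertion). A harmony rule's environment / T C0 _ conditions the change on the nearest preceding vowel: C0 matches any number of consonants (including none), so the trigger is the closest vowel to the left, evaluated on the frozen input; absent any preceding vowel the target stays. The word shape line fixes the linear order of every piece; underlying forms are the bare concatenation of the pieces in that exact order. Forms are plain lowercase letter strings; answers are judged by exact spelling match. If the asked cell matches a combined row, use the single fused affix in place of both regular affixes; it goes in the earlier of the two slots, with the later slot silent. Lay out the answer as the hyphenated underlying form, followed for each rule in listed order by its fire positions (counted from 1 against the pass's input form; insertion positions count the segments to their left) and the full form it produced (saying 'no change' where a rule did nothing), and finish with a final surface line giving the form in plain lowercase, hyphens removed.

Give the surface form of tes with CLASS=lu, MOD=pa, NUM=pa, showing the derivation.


underlying: tes-mu-g-zot
1. o -> e, u -> i / F C0 _: fires at position(s) 5: tesmigzot
2. b -> p, d -> t, g -> k, v -> f, z -> s / _ #: no change
3. 0 -> a / C _ C: inserts after position(s) 3, 6: tesamigazot
surface: tesamigazot


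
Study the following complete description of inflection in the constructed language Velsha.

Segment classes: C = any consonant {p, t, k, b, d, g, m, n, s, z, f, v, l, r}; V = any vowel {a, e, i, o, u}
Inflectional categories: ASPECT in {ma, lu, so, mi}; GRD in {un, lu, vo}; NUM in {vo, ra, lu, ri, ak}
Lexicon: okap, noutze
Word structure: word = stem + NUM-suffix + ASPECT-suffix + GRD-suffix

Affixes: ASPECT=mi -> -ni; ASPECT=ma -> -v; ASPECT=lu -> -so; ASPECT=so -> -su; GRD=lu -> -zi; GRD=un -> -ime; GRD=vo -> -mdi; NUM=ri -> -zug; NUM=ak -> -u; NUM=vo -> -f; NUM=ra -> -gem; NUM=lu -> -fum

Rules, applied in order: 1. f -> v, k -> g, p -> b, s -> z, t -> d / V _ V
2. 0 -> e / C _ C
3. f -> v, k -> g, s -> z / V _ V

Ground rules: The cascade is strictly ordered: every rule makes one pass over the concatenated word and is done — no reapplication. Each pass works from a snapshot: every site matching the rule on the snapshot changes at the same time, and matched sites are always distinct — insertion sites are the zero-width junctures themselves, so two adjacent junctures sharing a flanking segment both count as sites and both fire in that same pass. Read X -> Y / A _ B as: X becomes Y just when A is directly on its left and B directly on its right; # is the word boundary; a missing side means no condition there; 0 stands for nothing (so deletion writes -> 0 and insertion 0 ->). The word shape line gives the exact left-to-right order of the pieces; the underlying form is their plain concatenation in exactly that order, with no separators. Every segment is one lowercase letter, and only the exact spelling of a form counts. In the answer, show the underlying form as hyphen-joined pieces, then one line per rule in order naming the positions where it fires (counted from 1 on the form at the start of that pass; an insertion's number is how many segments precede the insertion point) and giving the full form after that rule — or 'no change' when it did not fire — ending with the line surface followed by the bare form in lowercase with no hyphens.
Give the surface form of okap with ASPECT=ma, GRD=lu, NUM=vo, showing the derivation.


underlying: okap-f-v-zi
1. f -> v, k -> g, p -> b, s -> z, t -> d / V _ V: fires at position(s) 2: ogapfvzi
2. 0 -> e / C _ C: inserts after position(s) 4, 5, 6: ogapefevezi
3. f -> v, k -> g, s -> z / V _ V: fires at position(s) 6: ogapevevezi
surface: ogapevevezi


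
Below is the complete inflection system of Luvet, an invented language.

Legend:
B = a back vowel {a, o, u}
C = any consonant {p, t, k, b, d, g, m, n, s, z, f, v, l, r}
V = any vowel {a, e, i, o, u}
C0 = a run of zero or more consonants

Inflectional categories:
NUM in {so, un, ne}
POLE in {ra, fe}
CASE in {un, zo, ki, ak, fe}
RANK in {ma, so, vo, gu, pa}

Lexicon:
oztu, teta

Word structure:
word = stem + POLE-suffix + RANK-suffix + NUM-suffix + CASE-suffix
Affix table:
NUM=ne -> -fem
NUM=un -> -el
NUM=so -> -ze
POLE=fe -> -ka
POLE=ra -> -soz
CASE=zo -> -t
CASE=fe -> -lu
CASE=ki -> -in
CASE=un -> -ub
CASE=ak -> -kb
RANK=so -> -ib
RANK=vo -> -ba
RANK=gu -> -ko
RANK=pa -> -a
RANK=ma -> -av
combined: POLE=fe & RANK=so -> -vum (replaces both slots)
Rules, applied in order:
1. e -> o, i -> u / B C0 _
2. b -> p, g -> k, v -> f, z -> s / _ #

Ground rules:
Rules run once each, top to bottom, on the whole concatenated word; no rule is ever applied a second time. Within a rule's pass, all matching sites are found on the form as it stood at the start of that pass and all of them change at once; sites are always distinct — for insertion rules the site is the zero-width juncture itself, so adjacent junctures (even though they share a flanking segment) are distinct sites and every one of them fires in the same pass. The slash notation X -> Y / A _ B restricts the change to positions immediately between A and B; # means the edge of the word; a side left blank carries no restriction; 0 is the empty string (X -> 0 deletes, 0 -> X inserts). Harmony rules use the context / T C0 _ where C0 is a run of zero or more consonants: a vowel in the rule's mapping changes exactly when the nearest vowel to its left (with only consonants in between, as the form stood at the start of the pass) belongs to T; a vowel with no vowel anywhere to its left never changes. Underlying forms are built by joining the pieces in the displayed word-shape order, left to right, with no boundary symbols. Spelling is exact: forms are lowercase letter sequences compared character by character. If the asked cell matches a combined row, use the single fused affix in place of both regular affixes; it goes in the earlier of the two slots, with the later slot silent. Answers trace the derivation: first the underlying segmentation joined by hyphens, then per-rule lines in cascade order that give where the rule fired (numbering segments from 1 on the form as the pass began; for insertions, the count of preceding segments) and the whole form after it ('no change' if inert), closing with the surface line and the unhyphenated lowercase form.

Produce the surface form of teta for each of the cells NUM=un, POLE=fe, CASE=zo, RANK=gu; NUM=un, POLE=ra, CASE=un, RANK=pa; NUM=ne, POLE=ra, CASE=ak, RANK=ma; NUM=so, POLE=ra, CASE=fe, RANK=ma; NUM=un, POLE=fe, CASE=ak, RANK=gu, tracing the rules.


cell NUM=un, POLE=fe, CASE=zo, RANK=gu:
underlying: teta-ka-ko-el-t
1. e -> o, i -> u / B C0 _: fires at position(s) 9: tetakakoolt
2. b -> p, g -> k, v -> f, z -> s / _ #: no change
surface: tetakakoolt

cell NUM=un, POLE=ra, CASE=un, RANK=pa:
underlying: teta-soz-a-el-ub
1. e -> o, i -> u / B C0 _: fires at position(s) 9: tetasozaolub
2. b -> p, g -> k, v -> f, z -> s / _ #: fires at position(s) 12: tetasozaolup
surface: tetasozaolup

cell NUM=ne, POLE=ra, CASE=ak, RANK=ma:
underlying: teta-soz-av-fem-kb
1. e -> o, i -> u / B C0 _: fires at position(s) 11: tetasozavfomkb
2. b -> p, g -> k, v -> f, z -> s / _ #: fires at position(s) 14: tetasozavfomkp
surface: tetasozavfomkp

cell NUM=so, POLE=ra, CASE=fe, RANK=ma:
underlying: teta-soz-av-ze-lu
1. e -> o, i -> u / B C0 _: fires at position(s) 11: tetasozavzolu
2. b -> p, g -> k, v -> f, z -> s / _ #: no change
surface: tetasozavzolu

cell NUM=un, POLE=fe, CASE=ak, RANK=gu:
underlying: teta-ka-ko-el-kb
1. e -> o, i -> u / B C0 _: fires at position(s) 9: tetakakoolkb
2. b -> p, g -> k, v -> f, z -> s / _ #: fires at position(s) 12: tetakakoolkp
surface: tetakakoolkp
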